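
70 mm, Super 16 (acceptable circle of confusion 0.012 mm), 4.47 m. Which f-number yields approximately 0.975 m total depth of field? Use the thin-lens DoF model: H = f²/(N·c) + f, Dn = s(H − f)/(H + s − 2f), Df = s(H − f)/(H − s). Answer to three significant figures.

f/10

Write h = H − f = f²/(N·c). The thin-lens limits are Dn = s·h/(h + (s−f)) and Df = s·h/(h − (s−f)), so DoF = Df − Dn = 2·s·(s−f)·h / (h² − (s−f)²).
That is a quadratic in h: DoF·h² − 2·s·(s−f)·h − DoF·(s−f)² = 0 ⇒ h = (s−f)·(s + √(s² + DoF²)) / DoF = 4400 × (4470 + √(4470² + 975²)) / 975 = 4400 × (4470 + 4575.10) / 975 ≈ 40819 mm.
Then N = f²/(c·h) = 70² / (0.012 × 40819) = 4900 / 489.83 ≈ 10.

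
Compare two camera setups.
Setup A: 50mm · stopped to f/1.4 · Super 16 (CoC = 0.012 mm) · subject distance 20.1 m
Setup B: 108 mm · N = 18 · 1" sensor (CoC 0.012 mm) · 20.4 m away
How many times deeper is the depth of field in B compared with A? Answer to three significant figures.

Setup A: H = 50²/(1.4×0.012) + 50 ≈ 148859.5 mm; DoF = Df − Dn = 23229.9 − 17713.4 ≈ 5516.5 mm.
Setup B: H = 108²/(18×0.012) + 108 ≈ 54108.0 mm; DoF = Df − Dn = 32681 − 14828 ≈ 17853 mm.
Ratio = 17853 / 5516.5 ≈ 3.24.

3.24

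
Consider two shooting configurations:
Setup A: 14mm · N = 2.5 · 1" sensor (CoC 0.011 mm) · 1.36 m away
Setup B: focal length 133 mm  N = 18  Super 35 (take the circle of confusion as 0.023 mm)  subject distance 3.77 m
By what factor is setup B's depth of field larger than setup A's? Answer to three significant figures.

1.21

Setup A: H = 14²/(2.5×0.011) + 14 ≈ 7141.3 mm; DoF = Df − Dn = 1676.64 − 1143.96 ≈ 532.68 mm.
Setup B: H = 133²/(18×0.023) + 133 ≈ 42860.1 mm; DoF = Df − Dn = 4120.77 − 3474.26 ≈ 646.51 mm.
Ratio = 646.51 / 532.68 ≈ 1.21.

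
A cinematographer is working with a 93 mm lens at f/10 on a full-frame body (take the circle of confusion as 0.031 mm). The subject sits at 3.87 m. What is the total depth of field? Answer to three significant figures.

Hyperfocal distance H = f²/(N·c) + f = 93²/(10 × 0.031) + 93 = 8649/0.31 + 93 ≈ 27993.0 mm ≈ 27.99 m.
Near limit Dn = s·(H − f)/(H + s − 2f) = 3870 × (27993.0 − 93) / (27993.0 + 3870 − 2 × 93) = 3870 × 27900.0 / 31677.0 ≈ 3408.6 mm.
Far limit Df = s·(H − f)/(H − s) = 3870 × (27993.0 − 93) / (27993.0 − 3870) = 3870 × 27900.0 / 24123.0 ≈ 4475.9 mm.
Depth of field = Df − Dn = 4475.9 − 3408.6 ≈ 1067.3 mm ≈ 1.07 m.

1.07 m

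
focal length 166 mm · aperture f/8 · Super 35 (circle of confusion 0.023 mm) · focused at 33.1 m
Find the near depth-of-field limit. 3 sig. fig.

27.1 m

Hyperfocal distance H = f²/(N·c) + f = 166²/(8 × 0.023) + 166 = 27556/0.184 + 166 ≈ 149926.9 mm ≈ 149.9 m.
Near limit Dn = s·(H − f)/(H + s − 2f) = 33100 × (149926.9 − 166) / (149926.9 + 33100 − 2 × 166) = 33100 × 149760.9 / 182694.9 ≈ 27133 mm ≈ 27.1 m.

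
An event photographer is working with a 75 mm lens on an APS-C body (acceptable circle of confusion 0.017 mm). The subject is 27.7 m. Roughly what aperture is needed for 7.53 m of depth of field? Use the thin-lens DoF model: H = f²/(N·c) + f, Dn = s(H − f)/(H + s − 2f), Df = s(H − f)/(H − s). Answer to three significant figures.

f/1.60

Write h = H − f = f²/(N·c). The thin-lens limits are Dn = s·h/(h + (s−f)) and Df = s·h/(h − (s−f)), so DoF = Df − Dn = 2·s·(s−f)·h / (h² − (s−f)²).
That is a quadratic in h: DoF·h² − 2·s·(s−f)·h − DoF·(s−f)² = 0 ⇒ h = (s−f)·(s + √(s² + DoF²)) / DoF = 27625 × (27700 + √(27700² + 7530²)) / 7530 = 27625 × (27700 + 28705.2) / 7530 ≈ 206932 mm.
Then N = f²/(c·h) = 75² / (0.017 × 206932) = 5625 / 3517.8 ≈ 1.60.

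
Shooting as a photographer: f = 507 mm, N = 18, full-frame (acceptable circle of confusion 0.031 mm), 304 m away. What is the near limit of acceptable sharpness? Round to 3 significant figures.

183 m

Hyperfocal distance H = f²/(N·c) + f = 507²/(18 × 0.031) + 507 = 257049/0.558 + 507 ≈ 461168.3 mm ≈ 461.2 m.
Near limit Dn = s·(H − f)/(H + s − 2f) = 304000 × (461168.3 − 507) / (461168.3 + 304000 − 2 × 507) = 304000 × 460661.3 / 764154.3 ≈ 183263 mm ≈ 183 m.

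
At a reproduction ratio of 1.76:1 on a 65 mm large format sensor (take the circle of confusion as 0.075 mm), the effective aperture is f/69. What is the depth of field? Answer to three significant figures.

3.34 mm

At magnification m, DoF ≈ 2·N_eff·c/m² = 2 × 69 × 0.075 / 1.76² = 10.35 / 3.098 ≈ 3.34 mm.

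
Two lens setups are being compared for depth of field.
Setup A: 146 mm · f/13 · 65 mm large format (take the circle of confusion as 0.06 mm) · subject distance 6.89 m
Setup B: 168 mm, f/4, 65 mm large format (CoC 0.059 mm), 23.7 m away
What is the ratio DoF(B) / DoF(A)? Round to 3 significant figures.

2.68

Setup A: H = 146²/(13×0.06) + 146 ≈ 27474.2 mm; DoF = Df − Dn = 9147.4 − 5526.2 ≈ 3621.2 mm.
Setup B: H = 168²/(4×0.059) + 168 ≈ 119761.2 mm; DoF = Df − Dn = 29505.8 − 19803.4 ≈ 9702.4 mm.
Ratio = 9702.4 / 3621.2 ≈ 2.68.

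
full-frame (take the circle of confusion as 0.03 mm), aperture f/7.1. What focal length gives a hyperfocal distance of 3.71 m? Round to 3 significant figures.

From H = f²/(N·c) + f, with f ≪ H: f ≈ √(H·N·c) = √(3710 × 7.1 × 0.03) = √790.23 ≈ 28.11 mm.
Exact: f² + N·c·f − N·c·H = 0 ⇒ f = (−N·c + √((N·c)² + 4·N·c·H))/2 = (−0.213 + √3161.0)/2 ≈ 28.005 mm ≈ 28.0 mm.

28.0 mm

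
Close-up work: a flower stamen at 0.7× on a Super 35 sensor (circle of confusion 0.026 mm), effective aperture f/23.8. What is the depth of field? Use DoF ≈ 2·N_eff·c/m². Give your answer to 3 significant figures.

2.53 mm

At magnification m, DoF ≈ 2·N_eff·c/m² = 2 × 23.8 × 0.026 / 0.7² = 1.238 / 0.49 ≈ 2.53 mm.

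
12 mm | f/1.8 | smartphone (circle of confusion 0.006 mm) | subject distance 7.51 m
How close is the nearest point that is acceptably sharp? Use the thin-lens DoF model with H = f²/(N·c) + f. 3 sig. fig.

4.81 m

Hyperfocal distance H = f²/(N·c) + f = 12²/(1.8 × 0.006) + 12 = 144/0.0108 + 12 ≈ 13345.3 mm ≈ 13.35 m.
Near limit Dn = s·(H − f)/(H + s − 2f) = 7510 × (13345.3 − 12) / (13345.3 + 7510 − 2 × 12) = 7510 × 13333.3 / 20831.3 ≈ 4806.9 mm ≈ 4.81 m.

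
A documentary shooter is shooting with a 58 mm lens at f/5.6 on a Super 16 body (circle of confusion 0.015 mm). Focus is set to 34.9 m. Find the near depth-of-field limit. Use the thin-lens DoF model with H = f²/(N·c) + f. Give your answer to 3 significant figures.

Hyperfocal distance H = f²/(N·c) + f = 58²/(5.6 × 0.015) + 58 = 3364/0.084 + 58 ≈ 40105.6 mm ≈ 40.11 m.
Near limit Dn = s·(H − f)/(H + s − 2f) = 34900 × (40105.6 − 58) / (40105.6 + 34900 − 2 × 58) = 34900 × 40047.6 / 74889.6 ≈ 18663 mm ≈ 18.7 m.

18.7 m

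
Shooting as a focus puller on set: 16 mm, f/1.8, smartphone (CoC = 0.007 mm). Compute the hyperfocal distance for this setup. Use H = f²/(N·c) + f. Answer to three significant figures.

20.3 m

Hyperfocal distance H = f²/(N·c) + f = 16²/(1.8 × 0.007) + 16 = 256/0.0126 + 16 ≈ 20333.5 mm ≈ 20.3 m.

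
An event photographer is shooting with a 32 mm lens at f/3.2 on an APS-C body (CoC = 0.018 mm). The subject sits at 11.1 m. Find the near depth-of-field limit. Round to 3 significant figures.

6.84 m

Hyperfocal distance H = f²/(N·c) + f = 32²/(3.2 × 0.018) + 32 = 1024/0.0576 + 32 ≈ 17809.8 mm ≈ 17.81 m.
Near limit Dn = s·(H − f)/(H + s − 2f) = 11100 × (17809.8 − 32) / (17809.8 + 11100 − 2 × 32) = 11100 × 17777.8 / 28845.8 ≈ 6841.0 mm ≈ 6.84 m.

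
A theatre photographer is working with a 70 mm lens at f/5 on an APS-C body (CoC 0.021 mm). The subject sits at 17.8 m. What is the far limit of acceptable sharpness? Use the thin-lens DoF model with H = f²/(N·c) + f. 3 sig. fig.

28.7 m

Hyperfocal distance H = f²/(N·c) + f = 70²/(5 × 0.021) + 70 = 4900/0.105 + 70 ≈ 46736.7 mm ≈ 46.74 m.
Far limit Df = s·(H − f)/(H − s) = 17800 × (46736.7 − 70) / (46736.7 − 17800) = 17800 × 46666.7 / 28936.7 ≈ 28706 mm ≈ 28.7 m.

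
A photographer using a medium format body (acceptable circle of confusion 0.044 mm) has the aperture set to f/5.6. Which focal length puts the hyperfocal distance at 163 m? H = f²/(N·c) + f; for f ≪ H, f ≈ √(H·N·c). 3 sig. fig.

From H = f²/(N·c) + f, with f ≪ H: f ≈ √(H·N·c) = √(163000 × 5.6 × 0.044) = √40163 ≈ 200.4 mm.
The +f correction barely moves this — solving exactly, f² + N·c·f − N·c·H = 0 ⇒ f = (−N·c + √((N·c)² + 4·N·c·H))/2 = (−0.2464 + √160653)/2 ≈ 200.28 mm, so f ≈ 200 mm.

200 mm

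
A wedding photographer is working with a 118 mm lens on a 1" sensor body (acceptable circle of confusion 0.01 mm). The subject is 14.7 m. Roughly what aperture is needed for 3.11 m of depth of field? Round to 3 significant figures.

f/9.99

Write h = H − f = f²/(N·c). The thin-lens limits are Dn = s·h/(h + (s−f)) and Df = s·h/(h − (s−f)), so DoF = Df − Dn = 2·s·(s−f)·h / (h² − (s−f)²).
That is a quadratic in h: DoF·h² − 2·s·(s−f)·h − DoF·(s−f)² = 0 ⇒ h = (s−f)·(s + √(s² + DoF²)) / DoF = 14582 × (14700 + √(14700² + 3110²)) / 3110 = 14582 × (14700 + 15025.4) / 3110 ≈ 139375 mm.
Then N = f²/(c·h) = 118² / (0.01 × 139375) = 13924 / 1393.7 ≈ 9.99.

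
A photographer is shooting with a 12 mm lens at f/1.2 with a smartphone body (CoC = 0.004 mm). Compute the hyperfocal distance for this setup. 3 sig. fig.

30.0 m

Hyperfocal distance H = f²/(N·c) + f = 12²/(1.2 × 0.004) + 12 = 144/0.0048 + 12 ≈ 30012.0 mm ≈ 30.0 m.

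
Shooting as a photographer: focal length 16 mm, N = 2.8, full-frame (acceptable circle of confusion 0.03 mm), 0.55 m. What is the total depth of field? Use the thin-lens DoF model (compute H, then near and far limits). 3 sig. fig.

199 mm

Hyperfocal distance H = f²/(N·c) + f = 16²/(2.8 × 0.03) + 16 = 256/0.084 + 16 ≈ 3063.6 mm ≈ 3.064 m.
Near limit Dn = s·(H − f)/(H + s − 2f) = 550 × (3063.6 − 16) / (3063.6 + 550 − 2 × 16) = 550 × 3047.6 / 3581.6 ≈ 468.00 mm.
Far limit Df = s·(H − f)/(H − s) = 550 × (3063.6 − 16) / (3063.6 − 550) = 550 × 3047.6 / 2513.6 ≈ 666.84 mm.
Depth of field = Df − Dn = 666.84 − 468.00 ≈ 198.84 mm.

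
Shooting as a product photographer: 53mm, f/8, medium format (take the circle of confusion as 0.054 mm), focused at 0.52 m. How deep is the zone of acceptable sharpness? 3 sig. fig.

75.1 mm

Hyperfocal distance H = f²/(N·c) + f = 53²/(8 × 0.054) + 53 = 2809/0.432 + 53 ≈ 6555.3 mm ≈ 6.555 m.
Near limit Dn = s·(H − f)/(H + s − 2f) = 520 × (6555.3 − 53) / (6555.3 + 520 − 2 × 53) = 520 × 6502.3 / 6969.3 ≈ 485.156 mm.
Far limit Df = s·(H − f)/(H − s) = 520 × (6555.3 − 53) / (6555.3 − 520) = 520 × 6502.3 / 6035.3 ≈ 560.237 mm.
Depth of field = Df − Dn = 560.237 − 485.156 ≈ 75.081 mm.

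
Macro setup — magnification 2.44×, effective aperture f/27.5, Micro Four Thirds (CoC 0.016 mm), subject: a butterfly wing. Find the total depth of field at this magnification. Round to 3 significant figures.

At magnification m, DoF ≈ 2·N_eff·c/m² = 2 × 27.5 × 0.016 / 2.44² = 0.88 / 5.954 ≈ 0.148 mm.

0.148 mm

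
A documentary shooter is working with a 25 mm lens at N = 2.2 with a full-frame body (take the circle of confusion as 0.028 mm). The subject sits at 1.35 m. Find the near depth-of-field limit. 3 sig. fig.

Hyperfocal distance H = f²/(N·c) + f = 25²/(2.2 × 0.028) + 25 = 625/0.0616 + 25 ≈ 10171.1 mm ≈ 10.17 m.
Near limit Dn = s·(H − f)/(H + s − 2f) = 1350 × (10171.1 − 25) / (10171.1 + 1350 − 2 × 25) = 1350 × 10146.1 / 11471.1 ≈ 1194.1 mm ≈ 1.19 m.

1.19 m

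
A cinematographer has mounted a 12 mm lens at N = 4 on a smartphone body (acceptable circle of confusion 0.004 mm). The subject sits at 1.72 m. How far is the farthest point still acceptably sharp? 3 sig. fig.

Hyperfocal distance H = f²/(N·c) + f = 12²/(4 × 0.004) + 12 = 144/0.016 + 12 ≈ 9012.0 mm ≈ 9.012 m.
Far limit Df = s·(H − f)/(H − s) = 1720 × (9012.0 − 12) / (9012.0 − 1720) = 1720 × 9000.0 / 7292.0 ≈ 2122.9 mm ≈ 2.12 m.

2.12 m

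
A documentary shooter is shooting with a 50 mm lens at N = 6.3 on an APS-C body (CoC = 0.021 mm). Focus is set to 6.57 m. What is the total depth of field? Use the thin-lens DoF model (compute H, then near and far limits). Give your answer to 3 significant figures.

5.15 m

Hyperfocal distance H = f²/(N·c) + f = 50²/(6.3 × 0.021) + 50 = 2500/0.1323 + 50 ≈ 18946.4 mm ≈ 18.95 m.
Near limit Dn = s·(H − f)/(H + s − 2f) = 6570 × (18946.4 − 50) / (18946.4 + 6570 − 2 × 50) = 6570 × 18896.4 / 25416.4 ≈ 4884.6 mm.
Far limit Df = s·(H − f)/(H − s) = 6570 × (18946.4 − 50) / (18946.4 − 6570) = 6570 × 18896.4 / 12376.4 ≈ 10031.1 mm.
Depth of field = Df − Dn = 10031.1 − 4884.6 ≈ 5146.5 mm ≈ 5.15 m.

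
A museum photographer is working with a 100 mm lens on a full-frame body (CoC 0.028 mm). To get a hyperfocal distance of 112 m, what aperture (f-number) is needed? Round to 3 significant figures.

Rearrange H = f²/(N·c) + f for N: N = f² / ((H − f)·c).
N = 100² / ((112000 − 100) × 0.028) = 10000 / 3133 ≈ 3.19.

f/3.19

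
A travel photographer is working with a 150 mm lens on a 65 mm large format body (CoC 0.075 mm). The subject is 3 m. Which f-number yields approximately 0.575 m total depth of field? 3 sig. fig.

Write h = H − f = f²/(N·c). The thin-lens limits are Dn = s·h/(h + (s−f)) and Df = s·h/(h − (s−f)), so DoF = Df − Dn = 2·s·(s−f)·h / (h² − (s−f)²).
That is a quadratic in h: DoF·h² − 2·s·(s−f)·h − DoF·(s−f)² = 0 ⇒ h = (s−f)·(s + √(s² + DoF²)) / DoF = 2850 × (3000 + √(3000² + 575²)) / 575 = 2850 × (3000 + 3054.61) / 575 ≈ 30010 mm.
Then N = f²/(c·h) = 150² / (0.075 × 30010) = 22500 / 2250.7 ≈ 10.

f/10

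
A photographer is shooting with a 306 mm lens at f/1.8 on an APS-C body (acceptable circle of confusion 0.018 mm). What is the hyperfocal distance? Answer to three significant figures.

2890 m

Hyperfocal distance H = f²/(N·c) + f = 306²/(1.8 × 0.018) + 306 = 93636/0.0324 + 306 ≈ 2890306.0 mm ≈ 2890 m.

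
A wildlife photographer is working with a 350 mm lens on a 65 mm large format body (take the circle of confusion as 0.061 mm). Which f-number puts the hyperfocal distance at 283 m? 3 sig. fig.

f/7.10

Rearrange H = f²/(N·c) + f for N: N = f² / ((H − f)·c).
N = 350² / ((283000 − 350) × 0.061) = 122500 / 17242 ≈ 7.10.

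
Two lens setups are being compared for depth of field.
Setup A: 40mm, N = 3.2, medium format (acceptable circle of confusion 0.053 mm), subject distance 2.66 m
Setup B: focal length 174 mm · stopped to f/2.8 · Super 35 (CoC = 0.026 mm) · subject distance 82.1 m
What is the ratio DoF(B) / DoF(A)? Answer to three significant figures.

21.0

Setup A: H = 40²/(3.2×0.053) + 40 ≈ 9474.0 mm; DoF = Df − Dn = 3682.8 − 2081.8 ≈ 1601.0 mm.
Setup B: H = 174²/(2.8×0.026) + 174 ≈ 416053.1 mm; DoF = Df − Dn = 102241 − 68588 ≈ 33653 mm.
Ratio = 33653 / 1601.0 ≈ 21.0.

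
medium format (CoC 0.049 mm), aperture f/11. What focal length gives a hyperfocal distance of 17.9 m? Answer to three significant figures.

From H = f²/(N·c) + f, with f ≪ H: f ≈ √(H·N·c) = √(17900 × 11 × 0.049) = √9648.1 ≈ 98.22 mm.
Exact: f² + N·c·f − N·c·H = 0 ⇒ f = (−N·c + √((N·c)² + 4·N·c·H))/2 = (−0.539 + √38593)/2 ≈ 97.956 mm ≈ 98.0 mm.

98.0 mm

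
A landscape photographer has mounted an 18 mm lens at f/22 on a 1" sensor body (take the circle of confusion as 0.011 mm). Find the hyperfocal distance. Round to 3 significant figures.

Hyperfocal distance H = f²/(N·c) + f = 18²/(22 × 0.011) + 18 = 324/0.242 + 18 ≈ 1356.8 mm ≈ 1.36 m.

1.36 m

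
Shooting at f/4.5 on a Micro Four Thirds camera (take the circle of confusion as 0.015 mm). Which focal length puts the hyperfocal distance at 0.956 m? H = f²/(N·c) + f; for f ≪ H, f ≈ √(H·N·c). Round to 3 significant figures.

From H = f²/(N·c) + f, with f ≪ H: f ≈ √(H·N·c) = √(956 × 4.5 × 0.015) = √64.530 ≈ 8.033 mm.
Exact: f² + N·c·f − N·c·H = 0 ⇒ f = (−N·c + √((N·c)² + 4·N·c·H))/2 = (−0.0675 + √258.12)/2 ≈ 7.9994 mm ≈ 8.00 mm.

8.00 mm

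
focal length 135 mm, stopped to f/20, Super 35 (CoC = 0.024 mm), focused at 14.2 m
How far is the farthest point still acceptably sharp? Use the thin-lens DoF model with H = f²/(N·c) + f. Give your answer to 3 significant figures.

22.6 m

Hyperfocal distance H = f²/(N·c) + f = 135²/(20 × 0.024) + 135 = 18225/0.48 + 135 ≈ 38103.8 mm ≈ 38.10 m.
Far limit Df = s·(H − f)/(H − s) = 14200 × (38103.8 − 135) / (38103.8 − 14200) = 14200 × 37968.8 / 23903.8 ≈ 22555 mm ≈ 22.6 m.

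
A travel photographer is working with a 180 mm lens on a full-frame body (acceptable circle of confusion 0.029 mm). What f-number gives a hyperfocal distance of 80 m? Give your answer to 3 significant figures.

Rearrange H = f²/(N·c) + f for N: N = f² / ((H − f)·c).
N = 180² / ((80000 − 180) × 0.029) = 32400 / 2315 ≈ 14.

f/14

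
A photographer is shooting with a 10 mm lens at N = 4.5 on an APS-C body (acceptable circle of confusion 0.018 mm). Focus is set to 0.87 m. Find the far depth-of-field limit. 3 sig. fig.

2.87 m

Hyperfocal distance H = f²/(N·c) + f = 10²/(4.5 × 0.018) + 10 = 100/0.081 + 10 ≈ 1244.6 mm ≈ 1.245 m.
Far limit Df = s·(H − f)/(H − s) = 870 × (1244.6 − 10) / (1244.6 − 870) = 870 × 1234.6 / 374.6 ≈ 2867.5 mm ≈ 2.87 m.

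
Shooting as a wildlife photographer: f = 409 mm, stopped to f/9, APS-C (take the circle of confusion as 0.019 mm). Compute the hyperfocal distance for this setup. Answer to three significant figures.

979 m

Hyperfocal distance H = f²/(N·c) + f = 409²/(9 × 0.019) + 409 = 167281/0.171 + 409 ≈ 978660.5 mm ≈ 979 m.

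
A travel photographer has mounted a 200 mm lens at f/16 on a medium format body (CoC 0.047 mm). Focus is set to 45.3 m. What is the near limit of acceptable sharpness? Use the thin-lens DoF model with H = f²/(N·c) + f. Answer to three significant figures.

24.5 m

Hyperfocal distance H = f²/(N·c) + f = 200²/(16 × 0.047) + 200 = 40000/0.752 + 200 ≈ 53391.5 mm ≈ 53.39 m.
Near limit Dn = s·(H − f)/(H + s − 2f) = 45300 × (53391.5 − 200) / (53391.5 + 45300 − 2 × 200) = 45300 × 53191.5 / 98291.5 ≈ 24515 mm ≈ 24.5 m.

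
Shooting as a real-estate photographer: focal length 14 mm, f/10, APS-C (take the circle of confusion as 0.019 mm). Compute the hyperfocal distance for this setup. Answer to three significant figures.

1.05 m

Hyperfocal distance H = f²/(N·c) + f = 14²/(10 × 0.019) + 14 = 196/0.19 + 14 ≈ 1045.6 mm ≈ 1.05 m.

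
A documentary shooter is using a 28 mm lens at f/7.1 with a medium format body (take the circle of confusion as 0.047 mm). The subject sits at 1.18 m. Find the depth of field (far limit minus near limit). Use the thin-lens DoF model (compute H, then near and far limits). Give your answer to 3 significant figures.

Hyperfocal distance H = f²/(N·c) + f = 28²/(7.1 × 0.047) + 28 = 784/0.3337 + 28 ≈ 2377.4 mm ≈ 2.377 m.
Near limit Dn = s·(H − f)/(H + s − 2f) = 1180 × (2377.4 − 28) / (2377.4 + 1180 − 2 × 28) = 1180 × 2349.4 / 3501.4 ≈ 791.8 mm.
Far limit Df = s·(H − f)/(H − s) = 1180 × (2377.4 − 28) / (2377.4 − 1180) = 1180 × 2349.4 / 1197.4 ≈ 2315.2 mm.
Depth of field = Df − Dn = 2315.2 − 791.8 ≈ 1523.4 mm ≈ 1.52 m.

1.52 m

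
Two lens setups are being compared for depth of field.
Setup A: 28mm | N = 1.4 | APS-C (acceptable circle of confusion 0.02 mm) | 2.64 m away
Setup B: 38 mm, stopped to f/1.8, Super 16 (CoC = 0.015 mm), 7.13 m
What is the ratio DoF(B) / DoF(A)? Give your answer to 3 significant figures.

Setup A: H = 28²/(1.4×0.02) + 28 ≈ 28028.0 mm; DoF = Df − Dn = 2911.61 − 2414.74 ≈ 496.87 mm.
Setup B: H = 38²/(1.8×0.015) + 38 ≈ 53519.5 mm; DoF = Df − Dn = 8220.0 − 6295.2 ≈ 1924.8 mm.
Ratio = 1924.8 / 496.87 ≈ 3.87.

3.87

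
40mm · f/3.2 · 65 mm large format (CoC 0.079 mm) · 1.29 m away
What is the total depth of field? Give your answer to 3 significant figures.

0.530 m

Hyperfocal distance H = f²/(N·c) + f = 40²/(3.2 × 0.079) + 40 = 1600/0.2528 + 40 ≈ 6369.1 mm ≈ 6.369 m.
Near limit Dn = s·(H − f)/(H + s − 2f) = 1290 × (6369.1 − 40) / (6369.1 + 1290 − 2 × 40) = 1290 × 6329.1 / 7579.1 ≈ 1077.24 mm.
Far limit Df = s·(H − f)/(H − s) = 1290 × (6369.1 − 40) / (6369.1 − 1290) = 1290 × 6329.1 / 5079.1 ≈ 1607.48 mm.
Depth of field = Df − Dn = 1607.48 − 1077.24 ≈ 530.24 mm ≈ 0.530 m.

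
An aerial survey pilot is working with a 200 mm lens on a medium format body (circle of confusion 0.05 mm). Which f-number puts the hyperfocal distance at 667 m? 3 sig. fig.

f/1.20

Rearrange H = f²/(N·c) + f for N: N = f² / ((H − f)·c).
N = 200² / ((667000 − 200) × 0.05) = 40000 / 33340 ≈ 1.20.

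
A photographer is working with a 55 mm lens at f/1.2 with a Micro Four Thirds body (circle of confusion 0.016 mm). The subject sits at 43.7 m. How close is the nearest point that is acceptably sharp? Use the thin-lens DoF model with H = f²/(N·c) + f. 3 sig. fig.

Hyperfocal distance H = f²/(N·c) + f = 55²/(1.2 × 0.016) + 55 = 3025/0.0192 + 55 ≈ 157607.1 mm ≈ 157.6 m.
Near limit Dn = s·(H − f)/(H + s − 2f) = 43700 × (157607.1 − 55) / (157607.1 + 43700 − 2 × 55) = 43700 × 157552.1 / 201197.1 ≈ 34220 mm ≈ 34.2 m.

34.2 m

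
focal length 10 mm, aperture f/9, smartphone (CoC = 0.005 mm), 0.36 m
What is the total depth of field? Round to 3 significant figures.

Hyperfocal distance H = f²/(N·c) + f = 10²/(9 × 0.005) + 10 = 100/0.045 + 10 ≈ 2232.2 mm ≈ 2.232 m.
Near limit Dn = s·(H − f)/(H + s − 2f) = 360 × (2232.2 − 10) / (2232.2 + 360 − 2 × 10) = 360 × 2222.2 / 2572.2 ≈ 311.02 mm.
Far limit Df = s·(H − f)/(H − s) = 360 × (2232.2 − 10) / (2232.2 − 360) = 360 × 2222.2 / 1872.2 ≈ 427.30 mm.
Depth of field = Df − Dn = 427.30 − 311.02 ≈ 116.28 mm.

116 mm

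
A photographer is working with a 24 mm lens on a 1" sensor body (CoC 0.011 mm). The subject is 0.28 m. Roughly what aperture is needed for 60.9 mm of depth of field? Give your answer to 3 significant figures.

f/22

Write h = H − f = f²/(N·c). The thin-lens limits are Dn = s·h/(h + (s−f)) and Df = s·h/(h − (s−f)), so DoF = Df − Dn = 2·s·(s−f)·h / (h² − (s−f)²).
That is a quadratic in h: DoF·h² − 2·s·(s−f)·h − DoF·(s−f)² = 0 ⇒ h = (s−f)·(s + √(s² + DoF²)) / DoF = 256 × (280 + √(280² + 60.9²)) / 60.9 = 256 × (280 + 286.546) / 60.9 ≈ 2381.5 mm.
Then N = f²/(c·h) = 24² / (0.011 × 2381.5) = 576 / 26.197 ≈ 22.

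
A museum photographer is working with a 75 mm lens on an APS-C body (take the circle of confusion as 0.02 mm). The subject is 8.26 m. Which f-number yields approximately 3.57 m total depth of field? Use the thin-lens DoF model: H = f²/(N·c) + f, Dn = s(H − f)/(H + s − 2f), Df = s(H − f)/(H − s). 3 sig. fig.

Write h = H − f = f²/(N·c). The thin-lens limits are Dn = s·h/(h + (s−f)) and Df = s·h/(h − (s−f)), so DoF = Df − Dn = 2·s·(s−f)·h / (h² − (s−f)²).
That is a quadratic in h: DoF·h² − 2·s·(s−f)·h − DoF·(s−f)² = 0 ⇒ h = (s−f)·(s + √(s² + DoF²)) / DoF = 8185 × (8260 + √(8260² + 3570²)) / 3570 = 8185 × (8260 + 8998.47) / 3570 ≈ 39569 mm.
Then N = f²/(c·h) = 75² / (0.02 × 39569) = 5625 / 791.38 ≈ 7.11.

f/7.11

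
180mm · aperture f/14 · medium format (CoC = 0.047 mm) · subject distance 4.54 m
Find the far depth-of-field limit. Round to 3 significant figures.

Hyperfocal distance H = f²/(N·c) + f = 180²/(14 × 0.047) + 180 = 32400/0.658 + 180 ≈ 49420.1 mm ≈ 49.42 m.
Far limit Df = s·(H − f)/(H − s) = 4540 × (49420.1 − 180) / (49420.1 − 4540) = 4540 × 49240.1 / 44880.1 ≈ 4981.1 mm ≈ 4.98 m.

4.98 m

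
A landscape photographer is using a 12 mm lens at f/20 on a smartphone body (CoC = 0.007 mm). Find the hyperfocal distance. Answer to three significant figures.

Hyperfocal distance H = f²/(N·c) + f = 12²/(20 × 0.007) + 12 = 144/0.14 + 12 ≈ 1040.6 mm ≈ 1.04 m.

1.04 m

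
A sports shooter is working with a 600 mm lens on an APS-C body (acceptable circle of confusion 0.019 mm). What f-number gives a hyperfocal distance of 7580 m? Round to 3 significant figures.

f/2.50

Rearrange H = f²/(N·c) + f for N: N = f² / ((H − f)·c).
N = 600² / ((7580000 − 600) × 0.019) = 360000 / 144009 ≈ 2.50.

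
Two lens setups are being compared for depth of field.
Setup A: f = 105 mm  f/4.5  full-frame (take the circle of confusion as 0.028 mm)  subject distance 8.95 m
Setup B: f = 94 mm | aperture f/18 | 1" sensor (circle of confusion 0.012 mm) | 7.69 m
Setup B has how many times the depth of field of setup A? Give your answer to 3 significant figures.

Setup A: H = 105²/(4.5×0.028) + 105 ≈ 87605.0 mm; DoF = Df − Dn = 9956.5 − 8128.3 ≈ 1828.2 mm.
Setup B: H = 94²/(18×0.012) + 94 ≈ 41001.4 mm; DoF = Df − Dn = 9443.6 − 6485.7 ≈ 2957.9 mm.
Ratio = 2957.9 / 1828.2 ≈ 1.62.

1.62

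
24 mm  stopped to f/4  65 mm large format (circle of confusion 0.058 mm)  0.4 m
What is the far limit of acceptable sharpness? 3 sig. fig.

Hyperfocal distance H = f²/(N·c) + f = 24²/(4 × 0.058) + 24 = 576/0.232 + 24 ≈ 2506.8 mm ≈ 2.507 m.
Far limit Df = s·(H − f)/(H − s) = 400 × (2506.8 − 24) / (2506.8 − 400) = 400 × 2482.8 / 2106.8 ≈ 471.39 mm.

471 mm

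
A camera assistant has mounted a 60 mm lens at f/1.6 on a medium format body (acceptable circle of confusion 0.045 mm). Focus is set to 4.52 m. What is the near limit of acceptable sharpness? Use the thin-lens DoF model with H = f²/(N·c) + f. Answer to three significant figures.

4.15 m

Hyperfocal distance H = f²/(N·c) + f = 60²/(1.6 × 0.045) + 60 = 3600/0.072 + 60 ≈ 50060.0 mm ≈ 50.06 m.
Near limit Dn = s·(H − f)/(H + s − 2f) = 4520 × (50060.0 − 60) / (50060.0 + 4520 − 2 × 60) = 4520 × 50000.0 / 54460.0 ≈ 4149.8 mm ≈ 4.15 m.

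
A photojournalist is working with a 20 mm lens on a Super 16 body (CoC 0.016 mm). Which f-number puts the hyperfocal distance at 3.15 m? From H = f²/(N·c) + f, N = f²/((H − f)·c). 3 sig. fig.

f/7.99

Rearrange H = f²/(N·c) + f for N: N = f² / ((H − f)·c).
N = 20² / ((3150 − 20) × 0.016) = 400 / 50.08 ≈ 7.99.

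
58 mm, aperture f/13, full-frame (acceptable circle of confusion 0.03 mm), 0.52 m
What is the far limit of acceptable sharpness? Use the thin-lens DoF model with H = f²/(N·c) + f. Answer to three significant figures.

Hyperfocal distance H = f²/(N·c) + f = 58²/(13 × 0.03) + 58 = 3364/0.39 + 58 ≈ 8683.6 mm ≈ 8.684 m.
Far limit Df = s·(H − f)/(H − s) = 520 × (8683.6 − 58) / (8683.6 − 520) = 520 × 8625.6 / 8163.6 ≈ 549.43 mm ≈ 0.549 m.

0.549 m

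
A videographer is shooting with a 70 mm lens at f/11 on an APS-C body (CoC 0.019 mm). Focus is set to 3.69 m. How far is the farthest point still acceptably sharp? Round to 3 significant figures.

4.36 m

Hyperfocal distance H = f²/(N·c) + f = 70²/(11 × 0.019) + 70 = 4900/0.209 + 70 ≈ 23515.0 mm ≈ 23.51 m.
Far limit Df = s·(H − f)/(H − s) = 3690 × (23515.0 − 70) / (23515.0 − 3690) = 3690 × 23445.0 / 19825.0 ≈ 4363.8 mm ≈ 4.36 m.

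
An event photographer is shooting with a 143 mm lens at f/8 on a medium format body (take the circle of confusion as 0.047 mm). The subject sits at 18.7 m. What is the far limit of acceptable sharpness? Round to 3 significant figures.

28.4 m

Hyperfocal distance H = f²/(N·c) + f = 143²/(8 × 0.047) + 143 = 20449/0.376 + 143 ≈ 54528.6 mm ≈ 54.53 m.
Far limit Df = s·(H − f)/(H − s) = 18700 × (54528.6 − 143) / (54528.6 − 18700) = 18700 × 54385.6 / 35828.6 ≈ 28385 mm ≈ 28.4 m.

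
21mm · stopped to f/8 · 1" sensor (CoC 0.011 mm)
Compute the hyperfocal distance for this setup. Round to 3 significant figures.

Hyperfocal distance H = f²/(N·c) + f = 21²/(8 × 0.011) + 21 = 441/0.088 + 21 ≈ 5032.4 mm ≈ 5.03 m.

5.03 m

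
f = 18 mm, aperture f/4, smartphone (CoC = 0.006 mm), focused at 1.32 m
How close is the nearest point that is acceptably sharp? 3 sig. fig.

1.20 m

Hyperfocal distance H = f²/(N·c) + f = 18²/(4 × 0.006) + 18 = 324/0.024 + 18 ≈ 13518.0 mm ≈ 13.52 m.
Near limit Dn = s·(H − f)/(H + s − 2f) = 1320 × (13518.0 − 18) / (13518.0 + 1320 − 2 × 18) = 1320 × 13500.0 / 14802.0 ≈ 1203.9 mm ≈ 1.20 m.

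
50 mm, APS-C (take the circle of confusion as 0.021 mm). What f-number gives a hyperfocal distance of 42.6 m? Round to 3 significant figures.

f/2.80

Rearrange H = f²/(N·c) + f for N: N = f² / ((H − f)·c).
N = 50² / ((42600 − 50) × 0.021) = 2500 / 893.6 ≈ 2.80.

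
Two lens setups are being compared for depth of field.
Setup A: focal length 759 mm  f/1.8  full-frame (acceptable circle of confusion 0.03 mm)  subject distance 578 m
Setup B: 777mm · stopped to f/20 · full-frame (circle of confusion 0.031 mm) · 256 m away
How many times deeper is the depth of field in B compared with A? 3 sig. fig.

Setup A: H = 759²/(1.8×0.03) + 759 ≈ 10668925.7 mm; DoF = Df − Dn = 611064 − 548331 ≈ 62733 mm.
Setup B: H = 777²/(20×0.031) + 777 ≈ 974533.5 mm; DoF = Df − Dn = 346931 − 202836 ≈ 144095 mm.
Ratio = 144095 / 62733 ≈ 2.30.

2.30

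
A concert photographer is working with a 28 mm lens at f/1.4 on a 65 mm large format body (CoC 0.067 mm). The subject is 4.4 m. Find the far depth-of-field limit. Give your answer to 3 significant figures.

Hyperfocal distance H = f²/(N·c) + f = 28²/(1.4 × 0.067) + 28 = 784/0.0938 + 28 ≈ 8386.2 mm ≈ 8.386 m.
Far limit Df = s·(H − f)/(H − s) = 4400 × (8386.2 − 28) / (8386.2 − 4400) = 4400 × 8358.2 / 3986.2 ≈ 9225.8 mm ≈ 9.23 m.

9.23 m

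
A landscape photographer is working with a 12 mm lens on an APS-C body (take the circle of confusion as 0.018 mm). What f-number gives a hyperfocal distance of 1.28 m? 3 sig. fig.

Rearrange H = f²/(N·c) + f for N: N = f² / ((H − f)·c).
N = 12² / ((1280 − 12) × 0.018) = 144 / 22.82 ≈ 6.31.

f/6.31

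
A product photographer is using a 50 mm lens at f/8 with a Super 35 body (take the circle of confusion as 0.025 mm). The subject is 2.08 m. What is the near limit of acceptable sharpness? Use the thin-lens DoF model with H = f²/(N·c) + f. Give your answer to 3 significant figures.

Hyperfocal distance H = f²/(N·c) + f = 50²/(8 × 0.025) + 50 = 2500/0.2 + 50 ≈ 12550.0 mm ≈ 12.55 m.
Near limit Dn = s·(H − f)/(H + s − 2f) = 2080 × (12550.0 − 50) / (12550.0 + 2080 − 2 × 50) = 2080 × 12500.0 / 14530.0 ≈ 1789.4 mm ≈ 1.79 m.

1.79 m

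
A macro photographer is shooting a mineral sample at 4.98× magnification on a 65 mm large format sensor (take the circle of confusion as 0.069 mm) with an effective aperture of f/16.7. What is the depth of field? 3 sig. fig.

At magnification m, DoF ≈ 2·N_eff·c/m² = 2 × 16.7 × 0.069 / 4.98² = 2.305 / 24.8 ≈ 0.0929 mm.

0.0929 mm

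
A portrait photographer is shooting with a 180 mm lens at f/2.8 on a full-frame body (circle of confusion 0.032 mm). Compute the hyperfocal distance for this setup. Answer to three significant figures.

Hyperfocal distance H = f²/(N·c) + f = 180²/(2.8 × 0.032) + 180 = 32400/0.0896 + 180 ≈ 361787.1 mm ≈ 362 m.

362 m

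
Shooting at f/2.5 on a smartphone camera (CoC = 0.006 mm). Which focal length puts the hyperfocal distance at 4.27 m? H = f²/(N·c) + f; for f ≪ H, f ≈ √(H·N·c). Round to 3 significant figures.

8.00 mm

From H = f²/(N·c) + f, with f ≪ H: f ≈ √(H·N·c) = √(4270 × 2.5 × 0.006) = √64.050 ≈ 8.003 mm.
The +f correction barely moves this — solving exactly, f² + N·c·f − N·c·H = 0 ⇒ f = (−N·c + √((N·c)² + 4·N·c·H))/2 = (−0.015 + √256.20)/2 ≈ 7.9956 mm, so f ≈ 8.00 mm.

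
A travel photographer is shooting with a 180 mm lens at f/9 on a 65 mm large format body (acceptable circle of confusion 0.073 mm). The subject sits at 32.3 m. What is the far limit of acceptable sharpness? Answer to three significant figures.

92.6 m

Hyperfocal distance H = f²/(N·c) + f = 180²/(9 × 0.073) + 180 = 32400/0.657 + 180 ≈ 49495.1 mm ≈ 49.50 m.
Far limit Df = s·(H − f)/(H − s) = 32300 × (49495.1 − 180) / (49495.1 − 32300) = 32300 × 49315.1 / 17195.1 ≈ 92636 mm ≈ 92.6 m.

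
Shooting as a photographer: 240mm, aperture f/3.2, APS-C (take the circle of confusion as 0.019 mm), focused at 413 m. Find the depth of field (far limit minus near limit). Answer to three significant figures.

444 m

Hyperfocal distance H = f²/(N·c) + f = 240²/(3.2 × 0.019) + 240 = 57600/0.0608 + 240 ≈ 947608.4 mm ≈ 947.6 m.
Near limit Dn = s·(H − f)/(H + s − 2f) = 413000 × (947608.4 − 240) / (947608.4 + 413000 − 2 × 240) = 413000 × 947368.4 / 1360128.4 ≈ 287666 mm.
Far limit Df = s·(H − f)/(H − s) = 413000 × (947608.4 − 240) / (947608.4 − 413000) = 413000 × 947368.4 / 534608.4 ≈ 731869 mm.
Depth of field = Df − Dn = 731869 − 287666 ≈ 444203 mm ≈ 444 m.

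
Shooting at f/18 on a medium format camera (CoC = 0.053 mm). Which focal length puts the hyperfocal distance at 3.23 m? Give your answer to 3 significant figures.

55.0 mm

From H = f²/(N·c) + f, with f ≪ H: f ≈ √(H·N·c) = √(3230 × 18 × 0.053) = √3081.4 ≈ 55.51 mm.
Exact: f² + N·c·f − N·c·H = 0 ⇒ f = (−N·c + √((N·c)² + 4·N·c·H))/2 = (−0.954 + √12327)/2 ≈ 55.036 mm ≈ 55.0 mm.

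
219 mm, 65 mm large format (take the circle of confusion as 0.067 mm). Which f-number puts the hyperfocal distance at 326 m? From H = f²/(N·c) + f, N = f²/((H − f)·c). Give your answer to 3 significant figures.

Rearrange H = f²/(N·c) + f for N: N = f² / ((H − f)·c).
N = 219² / ((326000 − 219) × 0.067) = 47961 / 21827 ≈ 2.20.

f/2.20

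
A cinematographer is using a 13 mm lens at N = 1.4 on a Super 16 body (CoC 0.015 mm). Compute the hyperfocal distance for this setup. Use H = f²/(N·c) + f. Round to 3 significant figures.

Hyperfocal distance H = f²/(N·c) + f = 13²/(1.4 × 0.015) + 13 = 169/0.021 + 13 ≈ 8060.6 mm ≈ 8.06 m.

8.06 m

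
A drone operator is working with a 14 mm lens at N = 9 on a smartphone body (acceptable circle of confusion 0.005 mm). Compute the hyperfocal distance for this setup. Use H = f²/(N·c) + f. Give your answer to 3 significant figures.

Hyperfocal distance H = f²/(N·c) + f = 14²/(9 × 0.005) + 14 = 196/0.045 + 14 ≈ 4369.6 mm ≈ 4.37 m.

4.37 m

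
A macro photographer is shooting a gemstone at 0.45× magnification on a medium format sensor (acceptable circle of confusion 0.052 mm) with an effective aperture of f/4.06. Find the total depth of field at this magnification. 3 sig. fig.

2.09 mm

At magnification m, DoF ≈ 2·N_eff·c/m² = 2 × 4.06 × 0.052 / 0.45² = 0.4222 / 0.2025 ≈ 2.09 mm.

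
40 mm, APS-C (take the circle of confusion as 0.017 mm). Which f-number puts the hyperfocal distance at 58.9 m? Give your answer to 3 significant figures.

f/1.60

Rearrange H = f²/(N·c) + f for N: N = f² / ((H − f)·c).
N = 40² / ((58900 − 40) × 0.017) = 1600 / 1001 ≈ 1.60.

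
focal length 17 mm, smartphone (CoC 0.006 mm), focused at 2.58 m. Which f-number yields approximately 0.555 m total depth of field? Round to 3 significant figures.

Write h = H − f = f²/(N·c). The thin-lens limits are Dn = s·h/(h + (s−f)) and Df = s·h/(h − (s−f)), so DoF = Df − Dn = 2·s·(s−f)·h / (h² − (s−f)²).
That is a quadratic in h: DoF·h² − 2·s·(s−f)·h − DoF·(s−f)² = 0 ⇒ h = (s−f)·(s + √(s² + DoF²)) / DoF = 2563 × (2580 + √(2580² + 555²)) / 555 = 2563 × (2580 + 2639.02) / 555 ≈ 24102 mm.
Then N = f²/(c·h) = 17² / (0.006 × 24102) = 289 / 144.61 ≈ 2.00.

f/2.00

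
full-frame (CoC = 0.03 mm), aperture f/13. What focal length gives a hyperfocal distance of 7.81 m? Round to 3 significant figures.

55.0 mm

From H = f²/(N·c) + f, with f ≪ H: f ≈ √(H·N·c) = √(7810 × 13 × 0.03) = √3045.9 ≈ 55.19 mm.
Exact: f² + N·c·f − N·c·H = 0 ⇒ f = (−N·c + √((N·c)² + 4·N·c·H))/2 = (−0.39 + √12184)/2 ≈ 54.995 mm ≈ 55.0 mm.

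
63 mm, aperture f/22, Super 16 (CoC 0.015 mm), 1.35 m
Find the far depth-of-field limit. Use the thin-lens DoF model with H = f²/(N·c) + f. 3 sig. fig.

1.51 m

Hyperfocal distance H = f²/(N·c) + f = 63²/(22 × 0.015) + 63 = 3969/0.33 + 63 ≈ 12090.3 mm ≈ 12.09 m.
Far limit Df = s·(H − f)/(H − s) = 1350 × (12090.3 − 63) / (12090.3 − 1350) = 1350 × 12027.3 / 10740.3 ≈ 1511.8 mm ≈ 1.51 m.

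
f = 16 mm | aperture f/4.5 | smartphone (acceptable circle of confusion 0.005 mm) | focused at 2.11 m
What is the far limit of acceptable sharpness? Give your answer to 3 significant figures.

Hyperfocal distance H = f²/(N·c) + f = 16²/(4.5 × 0.005) + 16 = 256/0.0225 + 16 ≈ 11393.8 mm ≈ 11.39 m.
Far limit Df = s·(H − f)/(H − s) = 2110 × (11393.8 − 16) / (11393.8 − 2110) = 2110 × 11377.8 / 9283.8 ≈ 2585.9 mm ≈ 2.59 m.

2.59 m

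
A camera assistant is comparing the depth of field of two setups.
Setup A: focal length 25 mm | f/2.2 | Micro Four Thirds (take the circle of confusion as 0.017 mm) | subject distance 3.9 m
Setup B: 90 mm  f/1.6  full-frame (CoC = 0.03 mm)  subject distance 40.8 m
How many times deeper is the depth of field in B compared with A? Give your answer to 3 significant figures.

Setup A: H = 25²/(2.2×0.017) + 25 ≈ 16736.2 mm; DoF = Df − Dn = 5077.3 − 3165.9 ≈ 1911.4 mm.
Setup B: H = 90²/(1.6×0.03) + 90 ≈ 168840.0 mm; DoF = Df − Dn = 53772 − 32870 ≈ 20902 mm.
Ratio = 20902 / 1911.4 ≈ 10.9.

10.9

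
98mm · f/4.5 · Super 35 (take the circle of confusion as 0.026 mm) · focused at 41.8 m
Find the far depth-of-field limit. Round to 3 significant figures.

Hyperfocal distance H = f²/(N·c) + f = 98²/(4.5 × 0.026) + 98 = 9604/0.117 + 98 ≈ 82183.5 mm ≈ 82.18 m.
Far limit Df = s·(H − f)/(H − s) = 41800 × (82183.5 − 98) / (82183.5 − 41800) = 41800 × 82085.5 / 40383.5 ≈ 84965 mm ≈ 85.0 m.

85.0 m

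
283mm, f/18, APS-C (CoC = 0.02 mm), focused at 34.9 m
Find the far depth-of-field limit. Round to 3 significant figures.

41.3 m

Hyperfocal distance H = f²/(N·c) + f = 283²/(18 × 0.02) + 283 = 80089/0.36 + 283 ≈ 222752.4 mm ≈ 222.8 m.
Far limit Df = s·(H − f)/(H − s) = 34900 × (222752.4 − 283) / (222752.4 − 34900) = 34900 × 222469.4 / 187852.4 ≈ 41331 mm ≈ 41.3 m.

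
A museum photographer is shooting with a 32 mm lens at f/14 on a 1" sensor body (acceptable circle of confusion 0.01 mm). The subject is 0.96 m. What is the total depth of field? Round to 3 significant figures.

Hyperfocal distance H = f²/(N·c) + f = 32²/(14 × 0.01) + 32 = 1024/0.14 + 32 ≈ 7346.3 mm ≈ 7.346 m.
Near limit Dn = s·(H − f)/(H + s − 2f) = 960 × (7346.3 − 32) / (7346.3 + 960 − 2 × 32) = 960 × 7314.3 / 8242.3 ≈ 851.91 mm.
Far limit Df = s·(H − f)/(H − s) = 960 × (7346.3 − 32) / (7346.3 − 960) = 960 × 7314.3 / 6386.3 ≈ 1099.50 mm.
Depth of field = Df − Dn = 1099.50 − 851.91 ≈ 247.59 mm.

248 mm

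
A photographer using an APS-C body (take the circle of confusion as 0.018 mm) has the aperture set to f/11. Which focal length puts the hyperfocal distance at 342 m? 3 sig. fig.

From H = f²/(N·c) + f, with f ≪ H: f ≈ √(H·N·c) = √(342000 × 11 × 0.018) = √67716 ≈ 260.2 mm.
The +f correction barely moves this — solving exactly, f² + N·c·f − N·c·H = 0 ⇒ f = (−N·c + √((N·c)² + 4·N·c·H))/2 = (−0.198 + √270864)/2 ≈ 260.12 mm, so f ≈ 260 mm.

260 mm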